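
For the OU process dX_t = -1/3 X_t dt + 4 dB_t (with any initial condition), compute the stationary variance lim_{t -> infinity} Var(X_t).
lim Var(X_t) = 24

The OU SDE dX = -theta X dt + sigma dB admits the integrating factor exp(theta t): d(exp(theta t) X_t) = sigma exp(theta t) dB_t. Integrating from 0 to t gives X_t = x_0 * exp(-theta t) + sigma * int_0^t exp(-theta (t-s)) dB_s for any initial x_0. The Itô integral has variance (by the Itô isometry) sigma^2 * int_0^t exp(-2 theta (t - s)) ds = sigma^2 * (1 - exp(-2 theta t)) / (2 theta), independent of x_0.
With theta = 1/3, sigma = 4:
  Var(X_t) = (4)^2 * (1 - exp(-2*1/3 t)) / (2 * 1/3) = 24 - 24*exp(-2*t/3).
As t -> infinity, exp(-2*1/3 t) -> 0, so the stationary variance is sigma^2 / (2 theta) = 24.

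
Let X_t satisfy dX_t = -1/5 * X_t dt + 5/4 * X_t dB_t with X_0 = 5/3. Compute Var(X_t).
Var(X_t) = (25*exp(25*t/16) - 25)*exp(-2*t/5)/9

For GBM dX = mu X dt + sigma X dB with X_0 = x_0, apply Itô to Y = log X: dY = (mu - sigma^2/2) dt + sigma dB, so Y_t = log(x_0) + (mu - sigma^2/2) t + sigma B_t and hence X_t = x_0 * exp((mu - sigma^2/2) t + sigma B_t).
With mu = -1/5, sigma = 5/4, x_0 = 5/3, this gives:
  X_t = 5/3 * exp((-157/160) * t + (5/4) * B_t).
Since sigma*B_t ~ Normal(0, sigma^2 t), E[exp(sigma*B_t)] = exp(sigma^2 t / 2); so E[X_t] = x_0 * exp((mu - sigma^2/2) t) * exp(sigma^2 t / 2) = x_0 * exp(mu t) = 5*exp(-t/5)/3.
Var(X_t) = E[X_t^2] - (E[X_t])^2 = x_0^2 * exp(2 mu t) * (exp(sigma^2 t) - 1) = (25*exp(25*t/16) - 25)*exp(-2*t/5)/9.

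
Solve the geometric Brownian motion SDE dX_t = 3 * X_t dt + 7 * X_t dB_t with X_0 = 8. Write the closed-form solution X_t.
X_t = 8 * exp((-43/2) * t + (7) * B_t)

For GBM dX = mu X dt + sigma X dB with X_0 = x_0, apply Itô to Y = log X: dY = (mu - sigma^2/2) dt + sigma dB, so Y_t = log(x_0) + (mu - sigma^2/2) t + sigma B_t and hence X_t = x_0 * exp((mu - sigma^2/2) t + sigma B_t).
With mu = 3, sigma = 7, x_0 = 8, this gives:
  X_t = 8 * exp((-43/2) * t + (7) * B_t).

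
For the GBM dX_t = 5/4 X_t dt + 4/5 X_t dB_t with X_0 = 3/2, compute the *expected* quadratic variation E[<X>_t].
E[<X>_t] = 72*exp(157*t/50)/157 - 72/157

<X>_t = int_0^t ((4/5) * X_s)^2 ds. Taking expectation inside the integral: E[<X>_t] = (4/5)^2 * int_0^t E[X_s^2] ds. For GBM, E[X_s^2] = x_0^2 * exp((2 mu + sigma^2) s). Integrating:
  E[<X>_t] = (4/5)^2 * (3/2)^2 * (exp((2*(5/4) + (4/5)^2) t) - 1) / (2*(5/4) + (4/5)^2)
           = (4/5)^2 * (3/2)^2 * (exp((157/50) t) - 1) / (157/50) = 72*exp(157*t/50)/157 - 72/157.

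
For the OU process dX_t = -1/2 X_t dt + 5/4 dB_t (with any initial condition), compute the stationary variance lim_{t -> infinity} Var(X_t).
lim Var(X_t) = 25/16

The OU SDE dX = -theta X dt + sigma dB admits the integrating factor exp(theta t): d(exp(theta t) X_t) = sigma exp(theta t) dB_t. Integrating from 0 to t gives X_t = x_0 * exp(-theta t) + sigma * int_0^t exp(-theta (t-s)) dB_s for any initial x_0. The Itô integral has variance (by the Itô isometry) sigma^2 * int_0^t exp(-2 theta (t - s)) ds = sigma^2 * (1 - exp(-2 theta t)) / (2 theta), independent of x_0.
With theta = 1/2, sigma = 5/4:
  Var(X_t) = (5/4)^2 * (1 - exp(-2*1/2 t)) / (2 * 1/2) = 25/16 - 25*exp(-t)/16.
As t -> infinity, exp(-2*1/2 t) -> 0, so the stationary variance is sigma^2 / (2 theta) = 25/16.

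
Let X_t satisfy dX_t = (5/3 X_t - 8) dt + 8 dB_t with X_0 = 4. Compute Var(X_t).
Var(X_t) = 96*exp(10*t/3)/5 - 96/5

The variance V(t) = Var(X_t) satisfies V'(t) = 2 a V(t) + c^2 with V(0) = 0 (drift coefficient is linear in X, diffusion is constant). With a = 5/3, c = 8, the solution is
  V(t) = (c^2 / (2 a)) * (exp(2 a t) - 1)
       = (8^2 / (2*(5/3))) * (exp((10/3) t) - 1)
       = 96*exp(10*t/3)/5 - 96/5.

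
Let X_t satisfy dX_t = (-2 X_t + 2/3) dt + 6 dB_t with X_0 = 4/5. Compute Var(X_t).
Var(X_t) = 9 - 9*exp(-4*t)

The variance V(t) = Var(X_t) satisfies V'(t) = 2 a V(t) + c^2 with V(0) = 0 (drift coefficient is linear in X, diffusion is constant). With a = -2, c = 6, the solution is
  V(t) = (c^2 / (2 a)) * (exp(2 a t) - 1)
       = (6^2 / (2*(-2))) * (exp((-4) t) - 1)
       = 9 - 9*exp(-4*t).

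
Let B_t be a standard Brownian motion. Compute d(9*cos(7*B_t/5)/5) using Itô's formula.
d(9*cos(7*B_t/5)/5) = (-441*cos(7*B_t/5)/250) dt + (-63*sin(7*B_t/5)/25) dB_t

Itô's formula for f(B_t) gives d f(B_t) = f'(B_t) dB_t + (1/2) f''(B_t) dt. Compute derivatives of f(x) = 9*cos(7*x/5)/5:
  f'(x)  = -63*sin(7*x/5)/25
  f''(x) = -441*cos(7*x/5)/125
Substitute x = B_t and multiply the f'' term by 1/2:
  drift     = (1/2) * (-441*cos(7*x/5)/125) evaluated at B_t = -441*cos(7*B_t/5)/250
  diffusion = (-63*sin(7*x/5)/25) evaluated at B_t = -63*sin(7*B_t/5)/25
Therefore d(9*cos(7*B_t/5)/5) = (-441*cos(7*B_t/5)/250) dt + (-63*sin(7*B_t/5)/25) dB_t.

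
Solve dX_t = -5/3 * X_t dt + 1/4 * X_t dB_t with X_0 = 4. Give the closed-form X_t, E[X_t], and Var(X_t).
X_t = 4 * exp((-163/96) t + (1/4) B_t); E[X_t] = 4*exp(-5*t/3); Var(X_t) = (16*exp(t/16) - 16)*exp(-10*t/3)

For GBM dX = mu X dt + sigma X dB with X_0 = x_0, apply Itô to Y = log X: dY = (mu - sigma^2/2) dt + sigma dB, so Y_t = log(x_0) + (mu - sigma^2/2) t + sigma B_t and hence X_t = x_0 * exp((mu - sigma^2/2) t + sigma B_t).
With mu = -5/3, sigma = 1/4, x_0 = 4, this gives:
  X_t = 4 * exp((-163/96) * t + (1/4) * B_t).
Since sigma*B_t ~ Normal(0, sigma^2 t), E[exp(sigma*B_t)] = exp(sigma^2 t / 2); so E[X_t] = x_0 * exp((mu - sigma^2/2) t) * exp(sigma^2 t / 2) = x_0 * exp(mu t) = 4*exp(-5*t/3).
Var(X_t) = E[X_t^2] - (E[X_t])^2 = x_0^2 * exp(2 mu t) * (exp(sigma^2 t) - 1) = (16*exp(t/16) - 16)*exp(-10*t/3).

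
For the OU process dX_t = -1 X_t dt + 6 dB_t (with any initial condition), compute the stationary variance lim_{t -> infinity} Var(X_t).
lim Var(X_t) = 18

The OU SDE dX = -theta X dt + sigma dB admits the integrating factor exp(theta t): d(exp(theta t) X_t) = sigma exp(theta t) dB_t. Integrating from 0 to t gives X_t = x_0 * exp(-theta t) + sigma * int_0^t exp(-theta (t-s)) dB_s for any initial x_0. The Itô integral has variance (by the Itô isometry) sigma^2 * int_0^t exp(-2 theta (t - s)) ds = sigma^2 * (1 - exp(-2 theta t)) / (2 theta), independent of x_0.
With theta = 1, sigma = 6:
  Var(X_t) = (6)^2 * (1 - exp(-2*1 t)) / (2 * 1) = 18 - 18*exp(-2*t).
As t -> infinity, exp(-2*1 t) -> 0, so the stationary variance is sigma^2 / (2 theta) = 18.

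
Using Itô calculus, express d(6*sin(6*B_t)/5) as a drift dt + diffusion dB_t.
d(6*sin(6*B_t)/5) = (-108*sin(6*B_t)/5) dt + (36*cos(6*B_t)/5) dB_t

Itô's formula for f(B_t) gives d f(B_t) = f'(B_t) dB_t + (1/2) f''(B_t) dt. Compute derivatives of f(x) = 6*sin(6*x)/5:
  f'(x)  = 36*cos(6*x)/5
  f''(x) = -216*sin(6*x)/5
Substitute x = B_t and multiply the f'' term by 1/2:
  drift     = (1/2) * (-216*sin(6*x)/5) evaluated at B_t = -108*sin(6*B_t)/5
  diffusion = (36*cos(6*x)/5) evaluated at B_t = 36*cos(6*B_t)/5
Therefore d(6*sin(6*B_t)/5) = (-108*sin(6*B_t)/5) dt + (36*cos(6*B_t)/5) dB_t.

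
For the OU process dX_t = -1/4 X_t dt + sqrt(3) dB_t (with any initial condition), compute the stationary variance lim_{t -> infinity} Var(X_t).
lim Var(X_t) = 6

The OU SDE dX = -theta X dt + sigma dB admits the integrating factor exp(theta t): d(exp(theta t) X_t) = sigma exp(theta t) dB_t. Integrating from 0 to t gives X_t = x_0 * exp(-theta t) + sigma * int_0^t exp(-theta (t-s)) dB_s for any initial x_0. The Itô integral has variance (by the Itô isometry) sigma^2 * int_0^t exp(-2 theta (t - s)) ds = sigma^2 * (1 - exp(-2 theta t)) / (2 theta), independent of x_0.
With theta = 1/4, sigma = sqrt(3):
  Var(X_t) = (sqrt(3))^2 * (1 - exp(-2*1/4 t)) / (2 * 1/4) = 6 - 6*exp(-t/2).
As t -> infinity, exp(-2*1/4 t) -> 0, so the stationary variance is sigma^2 / (2 theta) = 6.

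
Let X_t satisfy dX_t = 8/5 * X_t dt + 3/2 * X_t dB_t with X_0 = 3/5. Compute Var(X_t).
Var(X_t) = 9*(exp(9*t/4) - 1)*exp(16*t/5)/25

For GBM dX = mu X dt + sigma X dB with X_0 = x_0, apply Itô to Y = log X: dY = (mu - sigma^2/2) dt + sigma dB, so Y_t = log(x_0) + (mu - sigma^2/2) t + sigma B_t and hence X_t = x_0 * exp((mu - sigma^2/2) t + sigma B_t).
With mu = 8/5, sigma = 3/2, x_0 = 3/5, this gives:
  X_t = 3/5 * exp((19/40) * t + (3/2) * B_t).
Since sigma*B_t ~ Normal(0, sigma^2 t), E[exp(sigma*B_t)] = exp(sigma^2 t / 2); so E[X_t] = x_0 * exp((mu - sigma^2/2) t) * exp(sigma^2 t / 2) = x_0 * exp(mu t) = 3*exp(8*t/5)/5.
Var(X_t) = E[X_t^2] - (E[X_t])^2 = x_0^2 * exp(2 mu t) * (exp(sigma^2 t) - 1) = 9*(exp(9*t/4) - 1)*exp(16*t/5)/25.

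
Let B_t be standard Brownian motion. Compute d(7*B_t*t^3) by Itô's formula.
d(7*B_t*t^3) = (21*B_t*t^2) dt + (7*t^3) dB_t

Itô's formula for f(t, x): d f(t, B_t) = (f_t + (1/2) f_xx) dt + f_x dB_t. Compute partials of f(t, x) = 7*t^3*x:
  f_t(t,x)  = 21*t^2*x
  f_x(t,x)  = 7*t^3
  f_xx(t,x) = 0
Assemble drift = f_t + (1/2) f_xx = 21*t^2*x and diffusion = f_x = 7*t^3. Substituting x = B_t:
  d(7*B_t*t^3) = (21*B_t*t^2) dt + (7*t^3) dB_t.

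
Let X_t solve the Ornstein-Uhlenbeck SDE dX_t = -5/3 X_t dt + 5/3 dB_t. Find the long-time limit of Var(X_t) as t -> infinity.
lim Var(X_t) = 5/6

The OU SDE dX = -theta X dt + sigma dB admits the integrating factor exp(theta t): d(exp(theta t) X_t) = sigma exp(theta t) dB_t. Integrating from 0 to t gives X_t = x_0 * exp(-theta t) + sigma * int_0^t exp(-theta (t-s)) dB_s for any initial x_0. The Itô integral has variance (by the Itô isometry) sigma^2 * int_0^t exp(-2 theta (t - s)) ds = sigma^2 * (1 - exp(-2 theta t)) / (2 theta), independent of x_0.
With theta = 5/3, sigma = 5/3:
  Var(X_t) = (5/3)^2 * (1 - exp(-2*5/3 t)) / (2 * 5/3) = 5/6 - 5*exp(-10*t/3)/6.
As t -> infinity, exp(-2*5/3 t) -> 0, so the stationary variance is sigma^2 / (2 theta) = 5/6.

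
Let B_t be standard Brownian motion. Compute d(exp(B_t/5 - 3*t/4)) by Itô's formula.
d(exp(B_t/5 - 3*t/4)) = (-73*exp(B_t/5 - 3*t/4)/100) dt + (exp(B_t/5 - 3*t/4)/5) dB_t

Itô's formula for f(t, x): d f(t, B_t) = (f_t + (1/2) f_xx) dt + f_x dB_t. Compute partials of f(t, x) = exp(-3*t/4 + x/5):
  f_t(t,x)  = -3*exp(-3*t/4 + x/5)/4
  f_x(t,x)  = exp(-3*t/4 + x/5)/5
  f_xx(t,x) = exp(-3*t/4 + x/5)/25
Assemble drift = f_t + (1/2) f_xx = -73*exp(-3*t/4 + x/5)/100 and diffusion = f_x = exp(-3*t/4 + x/5)/5. Substituting x = B_t:
  d(exp(B_t/5 - 3*t/4)) = (-73*exp(B_t/5 - 3*t/4)/100) dt + (exp(B_t/5 - 3*t/4)/5) dB_t.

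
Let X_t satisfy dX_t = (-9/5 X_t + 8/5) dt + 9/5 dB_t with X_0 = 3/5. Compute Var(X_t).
Var(X_t) = 9/10 - 9*exp(-18*t/5)/10

The variance V(t) = Var(X_t) satisfies V'(t) = 2 a V(t) + c^2 with V(0) = 0 (drift coefficient is linear in X, diffusion is constant). With a = -9/5, c = 9/5, the solution is
  V(t) = (c^2 / (2 a)) * (exp(2 a t) - 1)
       = ((9/5)^2 / (2*(-9/5))) * (exp((-18/5) t) - 1)
       = 9/10 - 9*exp(-18*t/5)/10.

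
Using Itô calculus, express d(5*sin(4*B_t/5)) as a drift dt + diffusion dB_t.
d(5*sin(4*B_t/5)) = (-8*sin(4*B_t/5)/5) dt + (4*cos(4*B_t/5)) dB_t

Itô's formula for f(B_t) gives d f(B_t) = f'(B_t) dB_t + (1/2) f''(B_t) dt. Compute derivatives of f(x) = 5*sin(4*x/5):
  f'(x)  = 4*cos(4*x/5)
  f''(x) = -16*sin(4*x/5)/5
Substitute x = B_t and multiply the f'' term by 1/2:
  drift     = (1/2) * (-16*sin(4*x/5)/5) evaluated at B_t = -8*sin(4*B_t/5)/5
  diffusion = (4*cos(4*x/5)) evaluated at B_t = 4*cos(4*B_t/5)
Therefore d(5*sin(4*B_t/5)) = (-8*sin(4*B_t/5)/5) dt + (4*cos(4*B_t/5)) dB_t.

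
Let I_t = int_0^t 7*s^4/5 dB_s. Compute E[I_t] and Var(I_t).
E[I_t] = 0; Var(I_t) = 49*t^9/225

The Itô integral of a deterministic integrand f(s) has mean 0 because each increment f(s) * (B_{s+ds} - B_s) has mean 0. By the Itô isometry:
  Var( int_0^t f(s) dB_s ) = E[ (int_0^t f(s) dB_s)^2 ] = int_0^t f(s)^2 ds.
Here f(s) = 7*s^4/5, so f(s)^2 = 49*s^8/25. Integrate:
  int_0^t (49*s^8/25) ds = 49*t^9/225.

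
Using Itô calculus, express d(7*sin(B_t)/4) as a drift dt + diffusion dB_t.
d(7*sin(B_t)/4) = (-7*sin(B_t)/8) dt + (7*cos(B_t)/4) dB_t

Itô's formula for f(B_t) gives d f(B_t) = f'(B_t) dB_t + (1/2) f''(B_t) dt. Compute derivatives of f(x) = 7*sin(x)/4:
  f'(x)  = 7*cos(x)/4
  f''(x) = -7*sin(x)/4
Substitute x = B_t and multiply the f'' term by 1/2:
  drift     = (1/2) * (-7*sin(x)/4) evaluated at B_t = -7*sin(B_t)/8
  diffusion = (7*cos(x)/4) evaluated at B_t = 7*cos(B_t)/4
Therefore d(7*sin(B_t)/4) = (-7*sin(B_t)/8) dt + (7*cos(B_t)/4) dB_t.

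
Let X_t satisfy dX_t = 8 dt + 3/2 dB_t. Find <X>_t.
<X>_t = 9*t/4

For an Itô process dX_t = a(t) dt + b(t) dB_t, the quadratic variation is <X>_t = int_0^t b(s)^2 ds (the drift term does not contribute). Here b(s) = 3/2, so
  b(s)^2 = 9/4.
Integrating from 0 to t:
  <X>_t = int_0^t (9/4) ds = 9*t/4.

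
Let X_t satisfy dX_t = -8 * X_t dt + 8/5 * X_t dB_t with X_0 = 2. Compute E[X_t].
E[X_t] = 2*exp(-8*t)

For GBM dX = mu X dt + sigma X dB with X_0 = x_0, apply Itô to Y = log X: dY = (mu - sigma^2/2) dt + sigma dB, so Y_t = log(x_0) + (mu - sigma^2/2) t + sigma B_t and hence X_t = x_0 * exp((mu - sigma^2/2) t + sigma B_t).
With mu = -8, sigma = 8/5, x_0 = 2, this gives:
  X_t = 2 * exp((-232/25) * t + (8/5) * B_t).
Since sigma*B_t ~ Normal(0, sigma^2 t), E[exp(sigma*B_t)] = exp(sigma^2 t / 2); so E[X_t] = x_0 * exp((mu - sigma^2/2) t) * exp(sigma^2 t / 2) = x_0 * exp(mu t) = 2*exp(-8*t).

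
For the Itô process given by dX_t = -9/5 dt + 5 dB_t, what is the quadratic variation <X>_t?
<X>_t = 25*t

For an Itô process dX_t = a(t) dt + b(t) dB_t, the quadratic variation is <X>_t = int_0^t b(s)^2 ds (the drift term does not contribute). Here b(s) = 5, so
  b(s)^2 = 25.
Integrating from 0 to t:
  <X>_t = int_0^t (25) ds = 25*t.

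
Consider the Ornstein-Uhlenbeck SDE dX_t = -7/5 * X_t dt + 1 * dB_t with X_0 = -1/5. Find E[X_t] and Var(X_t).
E[X_t] = -exp(-7*t/5)/5; Var(X_t) = 5/14 - 5*exp(-14*t/5)/14

The OU SDE dX = -theta X dt + sigma dB admits the integrating factor exp(theta t): d(exp(theta t) X_t) = sigma exp(theta t) dB_t. Integrating from 0 to t:
  X_t = x_0 * exp(-theta t) + sigma * int_0^t exp(-theta (t-s)) dB_s.
The Itô integral has mean 0 and (by the Itô isometry) variance sigma^2 * int_0^t exp(-2 theta (t - s)) ds = sigma^2 * (1 - exp(-2 theta t)) / (2 theta).
With theta = 7/5, sigma = 1, x_0 = -1/5:
  E[X_t] = -1/5 * exp(-7/5 t) = -exp(-7*t/5)/5
  Var(X_t) = (1)^2 * (1 - exp(-2*7/5 t)) / (2 * 7/5) = 5/14 - 5*exp(-14*t/5)/14.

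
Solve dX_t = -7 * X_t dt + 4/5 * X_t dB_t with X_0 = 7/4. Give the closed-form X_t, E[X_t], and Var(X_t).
X_t = 7/4 * exp((-183/25) t + (4/5) B_t); E[X_t] = 7*exp(-7*t)/4; Var(X_t) = (49*exp(16*t/25) - 49)*exp(-14*t)/16

For GBM dX = mu X dt + sigma X dB with X_0 = x_0, apply Itô to Y = log X: dY = (mu - sigma^2/2) dt + sigma dB, so Y_t = log(x_0) + (mu - sigma^2/2) t + sigma B_t and hence X_t = x_0 * exp((mu - sigma^2/2) t + sigma B_t).
With mu = -7, sigma = 4/5, x_0 = 7/4, this gives:
  X_t = 7/4 * exp((-183/25) * t + (4/5) * B_t).
Since sigma*B_t ~ Normal(0, sigma^2 t), E[exp(sigma*B_t)] = exp(sigma^2 t / 2); so E[X_t] = x_0 * exp((mu - sigma^2/2) t) * exp(sigma^2 t / 2) = x_0 * exp(mu t) = 7*exp(-7*t)/4.
Var(X_t) = E[X_t^2] - (E[X_t])^2 = x_0^2 * exp(2 mu t) * (exp(sigma^2 t) - 1) = (49*exp(16*t/25) - 49)*exp(-14*t)/16.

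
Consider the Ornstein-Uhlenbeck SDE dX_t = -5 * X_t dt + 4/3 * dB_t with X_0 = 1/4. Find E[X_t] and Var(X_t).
E[X_t] = exp(-5*t)/4; Var(X_t) = 8/45 - 8*exp(-10*t)/45

The OU SDE dX = -theta X dt + sigma dB admits the integrating factor exp(theta t): d(exp(theta t) X_t) = sigma exp(theta t) dB_t. Integrating from 0 to t:
  X_t = x_0 * exp(-theta t) + sigma * int_0^t exp(-theta (t-s)) dB_s.
The Itô integral has mean 0 and (by the Itô isometry) variance sigma^2 * int_0^t exp(-2 theta (t - s)) ds = sigma^2 * (1 - exp(-2 theta t)) / (2 theta).
With theta = 5, sigma = 4/3, x_0 = 1/4:
  E[X_t] = 1/4 * exp(-5 t) = exp(-5*t)/4
  Var(X_t) = (4/3)^2 * (1 - exp(-2*5 t)) / (2 * 5) = 8/45 - 8*exp(-10*t)/45.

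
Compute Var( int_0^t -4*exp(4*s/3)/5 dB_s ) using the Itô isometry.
Var = 6*exp(8*t/3)/25 - 6/25

The Itô integral of a deterministic integrand f(s) has mean 0 because each increment f(s) * (B_{s+ds} - B_s) has mean 0. By the Itô isometry:
  Var( int_0^t f(s) dB_s ) = E[ (int_0^t f(s) dB_s)^2 ] = int_0^t f(s)^2 ds.
Here f(s) = -4*exp(4*s/3)/5, so f(s)^2 = 16*exp(8*s/3)/25. Integrate:
  int_0^t (16*exp(8*s/3)/25) ds = 6*exp(8*t/3)/25 - 6/25.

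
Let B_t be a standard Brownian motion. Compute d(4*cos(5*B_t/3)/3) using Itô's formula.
d(4*cos(5*B_t/3)/3) = (-50*cos(5*B_t/3)/27) dt + (-20*sin(5*B_t/3)/9) dB_t

Itô's formula for f(B_t) gives d f(B_t) = f'(B_t) dB_t + (1/2) f''(B_t) dt. Compute derivatives of f(x) = 4*cos(5*x/3)/3:
  f'(x)  = -20*sin(5*x/3)/9
  f''(x) = -100*cos(5*x/3)/27
Substitute x = B_t and multiply the f'' term by 1/2:
  drift     = (1/2) * (-100*cos(5*x/3)/27) evaluated at B_t = -50*cos(5*B_t/3)/27
  diffusion = (-20*sin(5*x/3)/9) evaluated at B_t = -20*sin(5*B_t/3)/9
Therefore d(4*cos(5*B_t/3)/3) = (-50*cos(5*B_t/3)/27) dt + (-20*sin(5*B_t/3)/9) dB_t.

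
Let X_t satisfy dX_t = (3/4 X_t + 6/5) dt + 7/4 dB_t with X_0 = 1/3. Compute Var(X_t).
Var(X_t) = 49*exp(3*t/2)/24 - 49/24

The variance V(t) = Var(X_t) satisfies V'(t) = 2 a V(t) + c^2 with V(0) = 0 (drift coefficient is linear in X, diffusion is constant). With a = 3/4, c = 7/4, the solution is
  V(t) = (c^2 / (2 a)) * (exp(2 a t) - 1)
       = ((7/4)^2 / (2*(3/4))) * (exp((3/2) t) - 1)
       = 49*exp(3*t/2)/24 - 49/24.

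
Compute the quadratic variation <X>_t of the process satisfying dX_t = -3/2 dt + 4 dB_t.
<X>_t = 16*t

For an Itô process dX_t = a(t) dt + b(t) dB_t, the quadratic variation is <X>_t = int_0^t b(s)^2 ds (the drift term does not contribute). Here b(s) = 4, so
  b(s)^2 = 16.
Integrating from 0 to t:
  <X>_t = int_0^t (16) ds = 16*t.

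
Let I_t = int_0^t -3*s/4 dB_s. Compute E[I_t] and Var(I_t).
E[I_t] = 0; Var(I_t) = 3*t^3/16

The Itô integral of a deterministic integrand f(s) has mean 0 because each increment f(s) * (B_{s+ds} - B_s) has mean 0. By the Itô isometry:
  Var( int_0^t f(s) dB_s ) = E[ (int_0^t f(s) dB_s)^2 ] = int_0^t f(s)^2 ds.
Here f(s) = -3*s/4, so f(s)^2 = 9*s^2/16. Integrate:
  int_0^t (9*s^2/16) ds = 3*t^3/16.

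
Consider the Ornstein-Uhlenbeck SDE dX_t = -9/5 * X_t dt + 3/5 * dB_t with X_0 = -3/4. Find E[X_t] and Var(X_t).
E[X_t] = -3*exp(-9*t/5)/4; Var(X_t) = 1/10 - exp(-18*t/5)/10

The OU SDE dX = -theta X dt + sigma dB admits the integrating factor exp(theta t): d(exp(theta t) X_t) = sigma exp(theta t) dB_t. Integrating from 0 to t:
  X_t = x_0 * exp(-theta t) + sigma * int_0^t exp(-theta (t-s)) dB_s.
The Itô integral has mean 0 and (by the Itô isometry) variance sigma^2 * int_0^t exp(-2 theta (t - s)) ds = sigma^2 * (1 - exp(-2 theta t)) / (2 theta).
With theta = 9/5, sigma = 3/5, x_0 = -3/4:
  E[X_t] = -3/4 * exp(-9/5 t) = -3*exp(-9*t/5)/4
  Var(X_t) = (3/5)^2 * (1 - exp(-2*9/5 t)) / (2 * 9/5) = 1/10 - exp(-18*t/5)/10.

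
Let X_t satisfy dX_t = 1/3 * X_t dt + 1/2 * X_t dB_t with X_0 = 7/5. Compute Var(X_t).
Var(X_t) = 49*(exp(t/4) - 1)*exp(2*t/3)/25

For GBM dX = mu X dt + sigma X dB with X_0 = x_0, apply Itô to Y = log X: dY = (mu - sigma^2/2) dt + sigma dB, so Y_t = log(x_0) + (mu - sigma^2/2) t + sigma B_t and hence X_t = x_0 * exp((mu - sigma^2/2) t + sigma B_t).
With mu = 1/3, sigma = 1/2, x_0 = 7/5, this gives:
  X_t = 7/5 * exp((5/24) * t + (1/2) * B_t).
Since sigma*B_t ~ Normal(0, sigma^2 t), E[exp(sigma*B_t)] = exp(sigma^2 t / 2); so E[X_t] = x_0 * exp((mu - sigma^2/2) t) * exp(sigma^2 t / 2) = x_0 * exp(mu t) = 7*exp(t/3)/5.
Var(X_t) = E[X_t^2] - (E[X_t])^2 = x_0^2 * exp(2 mu t) * (exp(sigma^2 t) - 1) = 49*(exp(t/4) - 1)*exp(2*t/3)/25.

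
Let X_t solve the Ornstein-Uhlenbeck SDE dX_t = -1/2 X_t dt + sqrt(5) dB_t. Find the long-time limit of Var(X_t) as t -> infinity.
lim Var(X_t) = 5

The OU SDE dX = -theta X dt + sigma dB admits the integrating factor exp(theta t): d(exp(theta t) X_t) = sigma exp(theta t) dB_t. Integrating from 0 to t gives X_t = x_0 * exp(-theta t) + sigma * int_0^t exp(-theta (t-s)) dB_s for any initial x_0. The Itô integral has variance (by the Itô isometry) sigma^2 * int_0^t exp(-2 theta (t - s)) ds = sigma^2 * (1 - exp(-2 theta t)) / (2 theta), independent of x_0.
With theta = 1/2, sigma = sqrt(5):
  Var(X_t) = (sqrt(5))^2 * (1 - exp(-2*1/2 t)) / (2 * 1/2) = 5 - 5*exp(-t).
As t -> infinity, exp(-2*1/2 t) -> 0, so the stationary variance is sigma^2 / (2 theta) = 5.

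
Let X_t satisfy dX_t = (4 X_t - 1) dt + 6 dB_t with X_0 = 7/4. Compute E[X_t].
E[X_t] = 3*exp(4*t)/2 + 1/4

Taking expectations and using E[dB_t] = 0, the mean m(t) = E[X_t] satisfies the ODE m'(t) = a m(t) + b with m(0) = x_0. With a = 4, b = -1, x_0 = 7/4, the solution is
  m(t) = x_0 * exp(a t) + (b/a) * (exp(a t) - 1)
       = (7/4) * exp(4 t) + ((-1)/4) * (exp(4 t) - 1)
       = 3*exp(4*t)/2 + 1/4.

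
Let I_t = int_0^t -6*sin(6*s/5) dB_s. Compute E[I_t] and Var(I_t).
E[I_t] = 0; Var(I_t) = 18*t - 15*sin(12*t/5)/2

The Itô integral of a deterministic integrand f(s) has mean 0 because each increment f(s) * (B_{s+ds} - B_s) has mean 0. By the Itô isometry:
  Var( int_0^t f(s) dB_s ) = E[ (int_0^t f(s) dB_s)^2 ] = int_0^t f(s)^2 ds.
Here f(s) = -6*sin(6*s/5), so f(s)^2 = 36*sin(6*s/5)^2. Integrate:
  int_0^t (36*sin(6*s/5)^2) ds = 18*t - 15*sin(12*t/5)/2.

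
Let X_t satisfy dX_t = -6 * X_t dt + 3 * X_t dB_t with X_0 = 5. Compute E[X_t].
E[X_t] = 5*exp(-6*t)

For GBM dX = mu X dt + sigma X dB with X_0 = x_0, apply Itô to Y = log X: dY = (mu - sigma^2/2) dt + sigma dB, so Y_t = log(x_0) + (mu - sigma^2/2) t + sigma B_t and hence X_t = x_0 * exp((mu - sigma^2/2) t + sigma B_t).
With mu = -6, sigma = 3, x_0 = 5, this gives:
  X_t = 5 * exp((-21/2) * t + (3) * B_t).
Since sigma*B_t ~ Normal(0, sigma^2 t), E[exp(sigma*B_t)] = exp(sigma^2 t / 2); so E[X_t] = x_0 * exp((mu - sigma^2/2) t) * exp(sigma^2 t / 2) = x_0 * exp(mu t) = 5*exp(-6*t).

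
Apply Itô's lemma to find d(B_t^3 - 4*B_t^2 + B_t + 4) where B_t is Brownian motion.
d(B_t^3 - 4*B_t^2 + B_t + 4) = (3*B_t - 4) dt + (3*B_t^2 - 8*B_t + 1) dB_t

Itô's formula for f(B_t) gives d f(B_t) = f'(B_t) dB_t + (1/2) f''(B_t) dt. Compute derivatives of f(x) = x^3 - 4*x^2 + x + 4:
  f'(x)  = 3*x^2 - 8*x + 1
  f''(x) = 6*x - 8
Substitute x = B_t and multiply the f'' term by 1/2:
  drift     = (1/2) * (6*x - 8) evaluated at B_t = 3*B_t - 4
  diffusion = (3*x^2 - 8*x + 1) evaluated at B_t = 3*B_t^2 - 8*B_t + 1
Therefore d(B_t^3 - 4*B_t^2 + B_t + 4) = (3*B_t - 4) dt + (3*B_t^2 - 8*B_t + 1) dB_t.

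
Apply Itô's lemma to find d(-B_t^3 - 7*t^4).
d(-B_t^3 - 7*t^4) = (-3*B_t - 28*t^3) dt + (-3*B_t^2) dB_t

Itô's formula for f(t, x): d f(t, B_t) = (f_t + (1/2) f_xx) dt + f_x dB_t. Compute partials of f(t, x) = -7*t^4 - x^3:
  f_t(t,x)  = -28*t^3
  f_x(t,x)  = -3*x^2
  f_xx(t,x) = -6*x
Assemble drift = f_t + (1/2) f_xx = -28*t^3 - 3*x and diffusion = f_x = -3*x^2. Substituting x = B_t:
  d(-B_t^3 - 7*t^4) = (-3*B_t - 28*t^3) dt + (-3*B_t^2) dB_t.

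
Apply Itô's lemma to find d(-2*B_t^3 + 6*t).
d(-2*B_t^3 + 6*t) = (6 - 6*B_t) dt + (-6*B_t^2) dB_t

Itô's formula for f(t, x): d f(t, B_t) = (f_t + (1/2) f_xx) dt + f_x dB_t. Compute partials of f(t, x) = 6*t - 2*x^3:
  f_t(t,x)  = 6
  f_x(t,x)  = -6*x^2
  f_xx(t,x) = -12*x
Assemble drift = f_t + (1/2) f_xx = 6 - 6*x and diffusion = f_x = -6*x^2. Substituting x = B_t:
  d(-2*B_t^3 + 6*t) = (6 - 6*B_t) dt + (-6*B_t^2) dB_t.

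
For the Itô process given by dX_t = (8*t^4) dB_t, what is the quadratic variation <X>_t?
<X>_t = 64*t^9/9

For an Itô process dX_t = a(t) dt + b(t) dB_t, the quadratic variation is <X>_t = int_0^t b(s)^2 ds (the drift term does not contribute). Here b(s) = 8*s^4, so
  b(s)^2 = 64*s^8.
Integrating from 0 to t:
  <X>_t = int_0^t (64*s^8) ds = 64*t^9/9.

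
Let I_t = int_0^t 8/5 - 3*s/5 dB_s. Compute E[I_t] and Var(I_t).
E[I_t] = 0; Var(I_t) = t*(3*t^2 - 24*t + 64)/25

The Itô integral of a deterministic integrand f(s) has mean 0 because each increment f(s) * (B_{s+ds} - B_s) has mean 0. By the Itô isometry:
  Var( int_0^t f(s) dB_s ) = E[ (int_0^t f(s) dB_s)^2 ] = int_0^t f(s)^2 ds.
Here f(s) = 8/5 - 3*s/5, so f(s)^2 = (3*s - 8)^2/25. Integrate:
  int_0^t ((3*s - 8)^2/25) ds = t*(3*t^2 - 24*t + 64)/25.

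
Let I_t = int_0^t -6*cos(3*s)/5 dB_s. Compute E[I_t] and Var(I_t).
E[I_t] = 0; Var(I_t) = 18*t/25 + 3*sin(6*t)/25

The Itô integral of a deterministic integrand f(s) has mean 0 because each increment f(s) * (B_{s+ds} - B_s) has mean 0. By the Itô isometry:
  Var( int_0^t f(s) dB_s ) = E[ (int_0^t f(s) dB_s)^2 ] = int_0^t f(s)^2 ds.
Here f(s) = -6*cos(3*s)/5, so f(s)^2 = 36*cos(3*s)^2/25. Integrate:
  int_0^t (36*cos(3*s)^2/25) ds = 18*t/25 + 3*sin(6*t)/25.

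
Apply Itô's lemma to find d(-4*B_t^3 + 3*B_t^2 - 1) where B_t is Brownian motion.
d(-4*B_t^3 + 3*B_t^2 - 1) = (3 - 12*B_t) dt + (6*B_t*(1 - 2*B_t)) dB_t

Itô's formula for f(B_t) gives d f(B_t) = f'(B_t) dB_t + (1/2) f''(B_t) dt. Compute derivatives of f(x) = -4*x^3 + 3*x^2 - 1:
  f'(x)  = 6*x*(1 - 2*x)
  f''(x) = 6 - 24*x
Substitute x = B_t and multiply the f'' term by 1/2:
  drift     = (1/2) * (6 - 24*x) evaluated at B_t = 3 - 12*B_t
  diffusion = (6*x*(1 - 2*x)) evaluated at B_t = 6*B_t*(1 - 2*B_t)
Therefore d(-4*B_t^3 + 3*B_t^2 - 1) = (3 - 12*B_t) dt + (6*B_t*(1 - 2*B_t)) dB_t.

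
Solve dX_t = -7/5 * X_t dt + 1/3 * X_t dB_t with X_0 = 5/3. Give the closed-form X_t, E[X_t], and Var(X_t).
X_t = 5/3 * exp((-131/90) t + (1/3) B_t); E[X_t] = 5*exp(-7*t/5)/3; Var(X_t) = (25*exp(t/9) - 25)*exp(-14*t/5)/9

For GBM dX = mu X dt + sigma X dB with X_0 = x_0, apply Itô to Y = log X: dY = (mu - sigma^2/2) dt + sigma dB, so Y_t = log(x_0) + (mu - sigma^2/2) t + sigma B_t and hence X_t = x_0 * exp((mu - sigma^2/2) t + sigma B_t).
With mu = -7/5, sigma = 1/3, x_0 = 5/3, this gives:
  X_t = 5/3 * exp((-131/90) * t + (1/3) * B_t).
Since sigma*B_t ~ Normal(0, sigma^2 t), E[exp(sigma*B_t)] = exp(sigma^2 t / 2); so E[X_t] = x_0 * exp((mu - sigma^2/2) t) * exp(sigma^2 t / 2) = x_0 * exp(mu t) = 5*exp(-7*t/5)/3.
Var(X_t) = E[X_t^2] - (E[X_t])^2 = x_0^2 * exp(2 mu t) * (exp(sigma^2 t) - 1) = (25*exp(t/9) - 25)*exp(-14*t/5)/9.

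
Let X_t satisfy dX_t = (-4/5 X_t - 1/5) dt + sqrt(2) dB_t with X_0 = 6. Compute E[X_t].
E[X_t] = -1/4 + 25*exp(-4*t/5)/4

Taking expectations and using E[dB_t] = 0, the mean m(t) = E[X_t] satisfies the ODE m'(t) = a m(t) + b with m(0) = x_0. With a = -4/5, b = -1/5, x_0 = 6, the solution is
  m(t) = x_0 * exp(a t) + (b/a) * (exp(a t) - 1)
       = 6 * exp((-4/5) t) + ((-1/5)/(-4/5)) * (exp((-4/5) t) - 1)
       = -1/4 + 25*exp(-4*t/5)/4.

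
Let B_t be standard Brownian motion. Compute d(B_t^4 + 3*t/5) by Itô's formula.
d(B_t^4 + 3*t/5) = (6*B_t^2 + 3/5) dt + (4*B_t^3) dB_t

Itô's formula for f(t, x): d f(t, B_t) = (f_t + (1/2) f_xx) dt + f_x dB_t. Compute partials of f(t, x) = 3*t/5 + x^4:
  f_t(t,x)  = 3/5
  f_x(t,x)  = 4*x^3
  f_xx(t,x) = 12*x^2
Assemble drift = f_t + (1/2) f_xx = 6*x^2 + 3/5 and diffusion = f_x = 4*x^3. Substituting x = B_t:
  d(B_t^4 + 3*t/5) = (6*B_t^2 + 3/5) dt + (4*B_t^3) dB_t.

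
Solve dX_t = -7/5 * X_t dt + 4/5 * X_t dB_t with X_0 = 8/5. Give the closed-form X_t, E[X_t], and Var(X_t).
X_t = 8/5 * exp((-43/25) t + (4/5) B_t); E[X_t] = 8*exp(-7*t/5)/5; Var(X_t) = (64*exp(16*t/25) - 64)*exp(-14*t/5)/25

For GBM dX = mu X dt + sigma X dB with X_0 = x_0, apply Itô to Y = log X: dY = (mu - sigma^2/2) dt + sigma dB, so Y_t = log(x_0) + (mu - sigma^2/2) t + sigma B_t and hence X_t = x_0 * exp((mu - sigma^2/2) t + sigma B_t).
With mu = -7/5, sigma = 4/5, x_0 = 8/5, this gives:
  X_t = 8/5 * exp((-43/25) * t + (4/5) * B_t).
Since sigma*B_t ~ Normal(0, sigma^2 t), E[exp(sigma*B_t)] = exp(sigma^2 t / 2); so E[X_t] = x_0 * exp((mu - sigma^2/2) t) * exp(sigma^2 t / 2) = x_0 * exp(mu t) = 8*exp(-7*t/5)/5.
Var(X_t) = E[X_t^2] - (E[X_t])^2 = x_0^2 * exp(2 mu t) * (exp(sigma^2 t) - 1) = (64*exp(16*t/25) - 64)*exp(-14*t/5)/25.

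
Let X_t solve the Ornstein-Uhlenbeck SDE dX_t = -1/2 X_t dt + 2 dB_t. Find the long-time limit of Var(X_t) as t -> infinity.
lim Var(X_t) = 4

The OU SDE dX = -theta X dt + sigma dB admits the integrating factor exp(theta t): d(exp(theta t) X_t) = sigma exp(theta t) dB_t. Integrating from 0 to t gives X_t = x_0 * exp(-theta t) + sigma * int_0^t exp(-theta (t-s)) dB_s for any initial x_0. The Itô integral has variance (by the Itô isometry) sigma^2 * int_0^t exp(-2 theta (t - s)) ds = sigma^2 * (1 - exp(-2 theta t)) / (2 theta), independent of x_0.
With theta = 1/2, sigma = 2:
  Var(X_t) = (2)^2 * (1 - exp(-2*1/2 t)) / (2 * 1/2) = 4 - 4*exp(-t).
As t -> infinity, exp(-2*1/2 t) -> 0, so the stationary variance is sigma^2 / (2 theta) = 4.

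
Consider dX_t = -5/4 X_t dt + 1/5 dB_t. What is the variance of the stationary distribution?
lim Var(X_t) = 2/125

The OU SDE dX = -theta X dt + sigma dB admits the integrating factor exp(theta t): d(exp(theta t) X_t) = sigma exp(theta t) dB_t. Integrating from 0 to t gives X_t = x_0 * exp(-theta t) + sigma * int_0^t exp(-theta (t-s)) dB_s for any initial x_0. The Itô integral has variance (by the Itô isometry) sigma^2 * int_0^t exp(-2 theta (t - s)) ds = sigma^2 * (1 - exp(-2 theta t)) / (2 theta), independent of x_0.
With theta = 5/4, sigma = 1/5:
  Var(X_t) = (1/5)^2 * (1 - exp(-2*5/4 t)) / (2 * 5/4) = 2/125 - 2*exp(-5*t/2)/125.
As t -> infinity, exp(-2*5/4 t) -> 0, so the stationary variance is sigma^2 / (2 theta) = 2/125.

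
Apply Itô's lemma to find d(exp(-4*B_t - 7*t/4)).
d(exp(-4*B_t - 7*t/4)) = (25*exp(-4*B_t - 7*t/4)/4) dt + (-4*exp(-4*B_t - 7*t/4)) dB_t

Itô's formula for f(t, x): d f(t, B_t) = (f_t + (1/2) f_xx) dt + f_x dB_t. Compute partials of f(t, x) = exp(-7*t/4 - 4*x):
  f_t(t,x)  = -7*exp(-7*t/4 - 4*x)/4
  f_x(t,x)  = -4*exp(-7*t/4 - 4*x)
  f_xx(t,x) = 16*exp(-7*t/4 - 4*x)
Assemble drift = f_t + (1/2) f_xx = 25*exp(-7*t/4 - 4*x)/4 and diffusion = f_x = -4*exp(-7*t/4 - 4*x). Substituting x = B_t:
  d(exp(-4*B_t - 7*t/4)) = (25*exp(-4*B_t - 7*t/4)/4) dt + (-4*exp(-4*B_t - 7*t/4)) dB_t.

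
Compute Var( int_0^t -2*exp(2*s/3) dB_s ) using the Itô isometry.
Var = 3*exp(4*t/3) - 3

The Itô integral of a deterministic integrand f(s) has mean 0 because each increment f(s) * (B_{s+ds} - B_s) has mean 0. By the Itô isometry:
  Var( int_0^t f(s) dB_s ) = E[ (int_0^t f(s) dB_s)^2 ] = int_0^t f(s)^2 ds.
Here f(s) = -2*exp(2*s/3), so f(s)^2 = 4*exp(4*s/3). Integrate:
  int_0^t (4*exp(4*s/3)) ds = 3*exp(4*t/3) - 3.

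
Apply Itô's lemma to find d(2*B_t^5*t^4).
d(2*B_t^5*t^4) = (B_t^3*t^3*(8*B_t^2 + 20*t)) dt + (10*B_t^4*t^4) dB_t

Itô's formula for f(t, x): d f(t, B_t) = (f_t + (1/2) f_xx) dt + f_x dB_t. Compute partials of f(t, x) = 2*t^4*x^5:
  f_t(t,x)  = 8*t^3*x^5
  f_x(t,x)  = 10*t^4*x^4
  f_xx(t,x) = 40*t^4*x^3
Assemble drift = f_t + (1/2) f_xx = t^3*x^3*(20*t + 8*x^2) and diffusion = f_x = 10*t^4*x^4. Substituting x = B_t:
  d(2*B_t^5*t^4) = (B_t^3*t^3*(8*B_t^2 + 20*t)) dt + (10*B_t^4*t^4) dB_t.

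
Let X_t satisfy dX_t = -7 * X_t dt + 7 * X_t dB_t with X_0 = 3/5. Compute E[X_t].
E[X_t] = 3*exp(-7*t)/5

For GBM dX = mu X dt + sigma X dB with X_0 = x_0, apply Itô to Y = log X: dY = (mu - sigma^2/2) dt + sigma dB, so Y_t = log(x_0) + (mu - sigma^2/2) t + sigma B_t and hence X_t = x_0 * exp((mu - sigma^2/2) t + sigma B_t).
With mu = -7, sigma = 7, x_0 = 3/5, this gives:
  X_t = 3/5 * exp((-63/2) * t + (7) * B_t).
Since sigma*B_t ~ Normal(0, sigma^2 t), E[exp(sigma*B_t)] = exp(sigma^2 t / 2); so E[X_t] = x_0 * exp((mu - sigma^2/2) t) * exp(sigma^2 t / 2) = x_0 * exp(mu t) = 3*exp(-7*t)/5.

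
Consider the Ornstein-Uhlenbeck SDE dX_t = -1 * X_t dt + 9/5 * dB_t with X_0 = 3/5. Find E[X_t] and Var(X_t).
E[X_t] = 3*exp(-t)/5; Var(X_t) = 81/50 - 81*exp(-2*t)/50

The OU SDE dX = -theta X dt + sigma dB admits the integrating factor exp(theta t): d(exp(theta t) X_t) = sigma exp(theta t) dB_t. Integrating from 0 to t:
  X_t = x_0 * exp(-theta t) + sigma * int_0^t exp(-theta (t-s)) dB_s.
The Itô integral has mean 0 and (by the Itô isometry) variance sigma^2 * int_0^t exp(-2 theta (t - s)) ds = sigma^2 * (1 - exp(-2 theta t)) / (2 theta).
With theta = 1, sigma = 9/5, x_0 = 3/5:
  E[X_t] = 3/5 * exp(-1 t) = 3*exp(-t)/5
  Var(X_t) = (9/5)^2 * (1 - exp(-2*1 t)) / (2 * 1) = 81/50 - 81*exp(-2*t)/50.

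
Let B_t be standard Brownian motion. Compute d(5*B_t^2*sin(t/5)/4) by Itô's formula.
d(5*B_t^2*sin(t/5)/4) = (B_t^2*cos(t/5)/4 + 5*sin(t/5)/4) dt + (5*B_t*sin(t/5)/2) dB_t

Itô's formula for f(t, x): d f(t, B_t) = (f_t + (1/2) f_xx) dt + f_x dB_t. Compute partials of f(t, x) = 5*x^2*sin(t/5)/4:
  f_t(t,x)  = x^2*cos(t/5)/4
  f_x(t,x)  = 5*x*sin(t/5)/2
  f_xx(t,x) = 5*sin(t/5)/2
Assemble drift = f_t + (1/2) f_xx = x^2*cos(t/5)/4 + 5*sin(t/5)/4 and diffusion = f_x = 5*x*sin(t/5)/2. Substituting x = B_t:
  d(5*B_t^2*sin(t/5)/4) = (B_t^2*cos(t/5)/4 + 5*sin(t/5)/4) dt + (5*B_t*sin(t/5)/2) dB_t.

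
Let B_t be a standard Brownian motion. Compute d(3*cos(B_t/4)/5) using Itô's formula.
d(3*cos(B_t/4)/5) = (-3*cos(B_t/4)/160) dt + (-3*sin(B_t/4)/20) dB_t

Itô's formula for f(B_t) gives d f(B_t) = f'(B_t) dB_t + (1/2) f''(B_t) dt. Compute derivatives of f(x) = 3*cos(x/4)/5:
  f'(x)  = -3*sin(x/4)/20
  f''(x) = -3*cos(x/4)/80
Substitute x = B_t and multiply the f'' term by 1/2:
  drift     = (1/2) * (-3*cos(x/4)/80) evaluated at B_t = -3*cos(B_t/4)/160
  diffusion = (-3*sin(x/4)/20) evaluated at B_t = -3*sin(B_t/4)/20
Therefore d(3*cos(B_t/4)/5) = (-3*cos(B_t/4)/160) dt + (-3*sin(B_t/4)/20) dB_t.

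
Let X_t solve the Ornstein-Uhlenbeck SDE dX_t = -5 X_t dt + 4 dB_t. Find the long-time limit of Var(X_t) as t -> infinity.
lim Var(X_t) = 8/5

The OU SDE dX = -theta X dt + sigma dB admits the integrating factor exp(theta t): d(exp(theta t) X_t) = sigma exp(theta t) dB_t. Integrating from 0 to t gives X_t = x_0 * exp(-theta t) + sigma * int_0^t exp(-theta (t-s)) dB_s for any initial x_0. The Itô integral has variance (by the Itô isometry) sigma^2 * int_0^t exp(-2 theta (t - s)) ds = sigma^2 * (1 - exp(-2 theta t)) / (2 theta), independent of x_0.
With theta = 5, sigma = 4:
  Var(X_t) = (4)^2 * (1 - exp(-2*5 t)) / (2 * 5) = 8/5 - 8*exp(-10*t)/5.
As t -> infinity, exp(-2*5 t) -> 0, so the stationary variance is sigma^2 / (2 theta) = 8/5.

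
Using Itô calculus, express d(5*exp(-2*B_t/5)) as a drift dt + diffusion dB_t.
d(5*exp(-2*B_t/5)) = (2*exp(-2*B_t/5)/5) dt + (-2*exp(-2*B_t/5)) dB_t

Itô's formula for f(B_t) gives d f(B_t) = f'(B_t) dB_t + (1/2) f''(B_t) dt. Compute derivatives of f(x) = 5*exp(-2*x/5):
  f'(x)  = -2*exp(-2*x/5)
  f''(x) = 4*exp(-2*x/5)/5
Substitute x = B_t and multiply the f'' term by 1/2:
  drift     = (1/2) * (4*exp(-2*x/5)/5) evaluated at B_t = 2*exp(-2*B_t/5)/5
  diffusion = (-2*exp(-2*x/5)) evaluated at B_t = -2*exp(-2*B_t/5)
Therefore d(5*exp(-2*B_t/5)) = (2*exp(-2*B_t/5)/5) dt + (-2*exp(-2*B_t/5)) dB_t.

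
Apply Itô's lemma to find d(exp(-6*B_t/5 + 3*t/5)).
d(exp(-6*B_t/5 + 3*t/5)) = (33*exp(-6*B_t/5 + 3*t/5)/25) dt + (-6*exp(-6*B_t/5 + 3*t/5)/5) dB_t

Itô's formula for f(t, x): d f(t, B_t) = (f_t + (1/2) f_xx) dt + f_x dB_t. Compute partials of f(t, x) = exp(3*t/5 - 6*x/5):
  f_t(t,x)  = 3*exp(3*t/5 - 6*x/5)/5
  f_x(t,x)  = -6*exp(3*t/5 - 6*x/5)/5
  f_xx(t,x) = 36*exp(3*t/5 - 6*x/5)/25
Assemble drift = f_t + (1/2) f_xx = 33*exp(3*t/5 - 6*x/5)/25 and diffusion = f_x = -6*exp(3*t/5 - 6*x/5)/5. Substituting x = B_t:
  d(exp(-6*B_t/5 + 3*t/5)) = (33*exp(-6*B_t/5 + 3*t/5)/25) dt + (-6*exp(-6*B_t/5 + 3*t/5)/5) dB_t.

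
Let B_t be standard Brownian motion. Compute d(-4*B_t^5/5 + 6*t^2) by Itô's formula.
d(-4*B_t^5/5 + 6*t^2) = (-8*B_t^3 + 12*t) dt + (-4*B_t^4) dB_t

Itô's formula for f(t, x): d f(t, B_t) = (f_t + (1/2) f_xx) dt + f_x dB_t. Compute partials of f(t, x) = 6*t^2 - 4*x^5/5:
  f_t(t,x)  = 12*t
  f_x(t,x)  = -4*x^4
  f_xx(t,x) = -16*x^3
Assemble drift = f_t + (1/2) f_xx = 12*t - 8*x^3 and diffusion = f_x = -4*x^4. Substituting x = B_t:
  d(-4*B_t^5/5 + 6*t^2) = (-8*B_t^3 + 12*t) dt + (-4*B_t^4) dB_t.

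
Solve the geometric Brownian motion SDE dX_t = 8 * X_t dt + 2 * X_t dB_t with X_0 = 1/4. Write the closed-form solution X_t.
X_t = 1/4 * exp((6) * t + (2) * B_t)

For GBM dX = mu X dt + sigma X dB with X_0 = x_0, apply Itô to Y = log X: dY = (mu - sigma^2/2) dt + sigma dB, so Y_t = log(x_0) + (mu - sigma^2/2) t + sigma B_t and hence X_t = x_0 * exp((mu - sigma^2/2) t + sigma B_t).
With mu = 8, sigma = 2, x_0 = 1/4, this gives:
  X_t = 1/4 * exp((6) * t + (2) * B_t).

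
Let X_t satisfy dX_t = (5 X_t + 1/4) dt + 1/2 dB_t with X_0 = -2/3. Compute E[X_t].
E[X_t] = -37*exp(5*t)/60 - 1/20

Taking expectations and using E[dB_t] = 0, the mean m(t) = E[X_t] satisfies the ODE m'(t) = a m(t) + b with m(0) = x_0. With a = 5, b = 1/4, x_0 = -2/3, the solution is
  m(t) = x_0 * exp(a t) + (b/a) * (exp(a t) - 1)
       = (-2/3) * exp(5 t) + ((1/4)/5) * (exp(5 t) - 1)
       = -37*exp(5*t)/60 - 1/20.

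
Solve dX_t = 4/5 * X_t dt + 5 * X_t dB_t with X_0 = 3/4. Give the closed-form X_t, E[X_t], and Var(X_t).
X_t = 3/4 * exp((-117/10) t + (5) B_t); E[X_t] = 3*exp(4*t/5)/4; Var(X_t) = 9*(exp(25*t) - 1)*exp(8*t/5)/16

For GBM dX = mu X dt + sigma X dB with X_0 = x_0, apply Itô to Y = log X: dY = (mu - sigma^2/2) dt + sigma dB, so Y_t = log(x_0) + (mu - sigma^2/2) t + sigma B_t and hence X_t = x_0 * exp((mu - sigma^2/2) t + sigma B_t).
With mu = 4/5, sigma = 5, x_0 = 3/4, this gives:
  X_t = 3/4 * exp((-117/10) * t + (5) * B_t).
Since sigma*B_t ~ Normal(0, sigma^2 t), E[exp(sigma*B_t)] = exp(sigma^2 t / 2); so E[X_t] = x_0 * exp((mu - sigma^2/2) t) * exp(sigma^2 t / 2) = x_0 * exp(mu t) = 3*exp(4*t/5)/4.
Var(X_t) = E[X_t^2] - (E[X_t])^2 = x_0^2 * exp(2 mu t) * (exp(sigma^2 t) - 1) = 9*(exp(25*t) - 1)*exp(8*t/5)/16.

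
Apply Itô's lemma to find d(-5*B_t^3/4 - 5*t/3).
d(-5*B_t^3/4 - 5*t/3) = (-15*B_t/4 - 5/3) dt + (-15*B_t^2/4) dB_t

Itô's formula for f(t, x): d f(t, B_t) = (f_t + (1/2) f_xx) dt + f_x dB_t. Compute partials of f(t, x) = -5*t/3 - 5*x^3/4:
  f_t(t,x)  = -5/3
  f_x(t,x)  = -15*x^2/4
  f_xx(t,x) = -15*x/2
Assemble drift = f_t + (1/2) f_xx = -15*x/4 - 5/3 and diffusion = f_x = -15*x^2/4. Substituting x = B_t:
  d(-5*B_t^3/4 - 5*t/3) = (-15*B_t/4 - 5/3) dt + (-15*B_t^2/4) dB_t.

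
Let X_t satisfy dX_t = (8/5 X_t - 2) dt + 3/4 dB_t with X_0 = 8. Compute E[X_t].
E[X_t] = 27*exp(8*t/5)/4 + 5/4

Taking expectations and using E[dB_t] = 0, the mean m(t) = E[X_t] satisfies the ODE m'(t) = a m(t) + b with m(0) = x_0. With a = 8/5, b = -2, x_0 = 8, the solution is
  m(t) = x_0 * exp(a t) + (b/a) * (exp(a t) - 1)
       = 8 * exp((8/5) t) + ((-2)/(8/5)) * (exp((8/5) t) - 1)
       = 27*exp(8*t/5)/4 + 5/4.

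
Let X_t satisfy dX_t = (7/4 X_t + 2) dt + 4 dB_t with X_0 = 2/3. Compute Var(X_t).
Var(X_t) = 32*exp(7*t/2)/7 - 32/7

The variance V(t) = Var(X_t) satisfies V'(t) = 2 a V(t) + c^2 with V(0) = 0 (drift coefficient is linear in X, diffusion is constant). With a = 7/4, c = 4, the solution is
  V(t) = (c^2 / (2 a)) * (exp(2 a t) - 1)
       = (4^2 / (2*(7/4))) * (exp((7/2) t) - 1)
       = 32*exp(7*t/2)/7 - 32/7.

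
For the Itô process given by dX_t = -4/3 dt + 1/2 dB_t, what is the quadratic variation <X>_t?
<X>_t = t/4

For an Itô process dX_t = a(t) dt + b(t) dB_t, the quadratic variation is <X>_t = int_0^t b(s)^2 ds (the drift term does not contribute). Here b(s) = 1/2, so
  b(s)^2 = 1/4.
Integrating from 0 to t:
  <X>_t = int_0^t (1/4) ds = t/4.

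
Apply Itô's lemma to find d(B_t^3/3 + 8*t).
d(B_t^3/3 + 8*t) = (B_t + 8) dt + (B_t^2) dB_t

Itô's formula for f(t, x): d f(t, B_t) = (f_t + (1/2) f_xx) dt + f_x dB_t. Compute partials of f(t, x) = 8*t + x^3/3:
  f_t(t,x)  = 8
  f_x(t,x)  = x^2
  f_xx(t,x) = 2*x
Assemble drift = f_t + (1/2) f_xx = x + 8 and diffusion = f_x = x^2. Substituting x = B_t:
  d(B_t^3/3 + 8*t) = (B_t + 8) dt + (B_t^2) dB_t.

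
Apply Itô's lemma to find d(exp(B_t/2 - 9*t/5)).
d(exp(B_t/2 - 9*t/5)) = (-67*exp(B_t/2 - 9*t/5)/40) dt + (exp(B_t/2 - 9*t/5)/2) dB_t

Itô's formula for f(t, x): d f(t, B_t) = (f_t + (1/2) f_xx) dt + f_x dB_t. Compute partials of f(t, x) = exp(-9*t/5 + x/2):
  f_t(t,x)  = -9*exp(-9*t/5 + x/2)/5
  f_x(t,x)  = exp(-9*t/5 + x/2)/2
  f_xx(t,x) = exp(-9*t/5 + x/2)/4
Assemble drift = f_t + (1/2) f_xx = -67*exp(-9*t/5 + x/2)/40 and diffusion = f_x = exp(-9*t/5 + x/2)/2. Substituting x = B_t:
  d(exp(B_t/2 - 9*t/5)) = (-67*exp(B_t/2 - 9*t/5)/40) dt + (exp(B_t/2 - 9*t/5)/2) dB_t.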